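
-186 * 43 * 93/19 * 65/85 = -9669582/323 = -29936.79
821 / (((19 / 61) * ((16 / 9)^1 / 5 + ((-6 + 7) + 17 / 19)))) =2253645 / 1924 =1171.33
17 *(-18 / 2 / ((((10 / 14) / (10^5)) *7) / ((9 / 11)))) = -27540000 / 11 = -2503636.36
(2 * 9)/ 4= 9/ 2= 4.50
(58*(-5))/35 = -58/7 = -8.29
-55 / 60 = -11 / 12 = -0.92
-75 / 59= -1.27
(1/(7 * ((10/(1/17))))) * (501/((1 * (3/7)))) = 0.98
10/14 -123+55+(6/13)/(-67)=-410283/6097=-67.29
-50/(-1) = 50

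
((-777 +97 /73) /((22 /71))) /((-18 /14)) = 14071064 /7227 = 1947.01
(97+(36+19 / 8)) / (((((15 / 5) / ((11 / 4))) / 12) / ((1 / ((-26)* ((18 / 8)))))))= -3971 / 156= -25.46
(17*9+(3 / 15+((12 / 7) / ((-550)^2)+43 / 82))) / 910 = 0.17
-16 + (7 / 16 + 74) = 935 / 16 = 58.44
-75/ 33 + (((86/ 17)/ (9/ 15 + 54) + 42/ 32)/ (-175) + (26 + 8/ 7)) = 3553858249/ 142942800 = 24.86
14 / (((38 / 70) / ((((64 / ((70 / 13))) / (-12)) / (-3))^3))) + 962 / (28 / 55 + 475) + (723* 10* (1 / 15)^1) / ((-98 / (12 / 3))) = -7420500335362 / 443750373675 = -16.72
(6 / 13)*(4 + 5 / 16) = 207 / 104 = 1.99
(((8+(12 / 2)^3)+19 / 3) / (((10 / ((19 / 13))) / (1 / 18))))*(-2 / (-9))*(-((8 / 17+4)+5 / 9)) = -2.09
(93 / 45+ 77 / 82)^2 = 13667809 / 1512900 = 9.03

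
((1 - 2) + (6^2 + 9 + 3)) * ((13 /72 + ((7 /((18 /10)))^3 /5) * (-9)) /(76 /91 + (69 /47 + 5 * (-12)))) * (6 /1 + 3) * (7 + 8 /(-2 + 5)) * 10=1996125705665 /26651052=74898.57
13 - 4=9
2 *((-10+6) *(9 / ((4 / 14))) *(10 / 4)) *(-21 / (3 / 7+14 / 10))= 231525 / 32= 7235.16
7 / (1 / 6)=42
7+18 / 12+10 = 37 / 2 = 18.50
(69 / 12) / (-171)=-23 / 684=-0.03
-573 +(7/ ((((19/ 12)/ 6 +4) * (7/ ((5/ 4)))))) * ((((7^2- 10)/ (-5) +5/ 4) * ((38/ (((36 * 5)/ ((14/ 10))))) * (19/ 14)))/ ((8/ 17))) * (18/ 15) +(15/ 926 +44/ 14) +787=856464973319/ 3979948000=215.20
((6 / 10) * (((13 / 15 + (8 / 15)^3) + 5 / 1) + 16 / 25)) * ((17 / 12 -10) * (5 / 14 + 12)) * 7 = -50053571 / 16875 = -2966.14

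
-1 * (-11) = 11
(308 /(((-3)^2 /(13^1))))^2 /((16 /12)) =4008004 /27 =148444.59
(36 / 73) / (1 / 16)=576 / 73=7.89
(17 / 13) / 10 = 17 / 130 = 0.13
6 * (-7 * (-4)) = 168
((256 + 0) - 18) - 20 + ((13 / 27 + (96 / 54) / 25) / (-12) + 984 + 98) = 10529627 / 8100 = 1299.95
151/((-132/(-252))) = 288.27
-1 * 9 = -9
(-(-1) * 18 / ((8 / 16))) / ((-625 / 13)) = -468 / 625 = -0.75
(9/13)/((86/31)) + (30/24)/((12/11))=37441/26832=1.40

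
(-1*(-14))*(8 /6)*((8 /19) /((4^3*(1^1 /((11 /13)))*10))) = 77 /7410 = 0.01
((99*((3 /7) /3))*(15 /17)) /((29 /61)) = 26.25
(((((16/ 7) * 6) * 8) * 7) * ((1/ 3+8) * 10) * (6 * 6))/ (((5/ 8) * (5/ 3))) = 2211840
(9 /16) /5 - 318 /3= -8471 /80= -105.89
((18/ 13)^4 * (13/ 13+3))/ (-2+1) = -419904/ 28561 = -14.70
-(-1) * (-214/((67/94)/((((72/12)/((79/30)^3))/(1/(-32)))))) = 104281344000/33033613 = 3156.83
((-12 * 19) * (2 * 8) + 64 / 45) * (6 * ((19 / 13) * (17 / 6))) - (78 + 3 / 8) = -424390859 / 4680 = -90681.81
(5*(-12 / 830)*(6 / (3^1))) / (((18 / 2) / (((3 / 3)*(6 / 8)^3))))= -9 / 1328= -0.01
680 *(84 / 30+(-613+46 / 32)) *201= -166411317 / 2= -83205658.50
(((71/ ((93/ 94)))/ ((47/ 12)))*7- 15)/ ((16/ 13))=45643/ 496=92.02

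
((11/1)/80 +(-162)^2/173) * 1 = 2101423/13840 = 151.84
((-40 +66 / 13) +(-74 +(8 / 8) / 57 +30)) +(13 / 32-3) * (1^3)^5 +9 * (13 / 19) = -1786495 / 23712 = -75.34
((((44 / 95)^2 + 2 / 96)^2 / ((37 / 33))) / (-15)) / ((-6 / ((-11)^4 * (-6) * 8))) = -1674030802773659 / 4339689300000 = -385.75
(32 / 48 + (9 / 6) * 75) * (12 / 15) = 1358 / 15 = 90.53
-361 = -361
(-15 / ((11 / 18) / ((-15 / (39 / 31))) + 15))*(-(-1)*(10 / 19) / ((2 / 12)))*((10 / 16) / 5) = -313875 / 792433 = -0.40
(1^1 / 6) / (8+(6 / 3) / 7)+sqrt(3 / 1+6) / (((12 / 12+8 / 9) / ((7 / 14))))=4817 / 5916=0.81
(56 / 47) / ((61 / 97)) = 5432 / 2867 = 1.89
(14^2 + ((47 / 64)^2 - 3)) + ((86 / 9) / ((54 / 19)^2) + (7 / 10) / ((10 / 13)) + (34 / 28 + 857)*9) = 37245099141743 / 4702924800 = 7919.56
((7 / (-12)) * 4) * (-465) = 1085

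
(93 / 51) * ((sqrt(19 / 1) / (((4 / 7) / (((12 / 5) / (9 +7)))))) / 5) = 651 * sqrt(19) / 6800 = 0.42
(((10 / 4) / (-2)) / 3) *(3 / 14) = -5 / 56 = -0.09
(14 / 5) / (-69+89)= 7 / 50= 0.14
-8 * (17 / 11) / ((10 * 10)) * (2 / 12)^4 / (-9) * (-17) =-289 / 1603800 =-0.00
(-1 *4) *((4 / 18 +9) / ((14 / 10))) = -1660 / 63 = -26.35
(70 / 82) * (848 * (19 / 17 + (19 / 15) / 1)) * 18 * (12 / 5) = 259854336 / 3485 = 74563.65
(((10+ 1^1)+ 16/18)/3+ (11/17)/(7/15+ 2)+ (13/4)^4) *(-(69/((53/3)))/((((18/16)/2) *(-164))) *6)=11578694753/393643296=29.41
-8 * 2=-16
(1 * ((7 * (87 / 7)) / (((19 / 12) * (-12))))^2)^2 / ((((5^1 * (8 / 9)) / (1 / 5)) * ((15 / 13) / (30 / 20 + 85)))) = 386534017467 / 260642000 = 1483.01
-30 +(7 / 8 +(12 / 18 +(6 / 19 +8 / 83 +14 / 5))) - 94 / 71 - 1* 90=-1566240553 / 13436040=-116.57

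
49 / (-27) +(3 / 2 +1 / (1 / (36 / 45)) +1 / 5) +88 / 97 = 8341 / 5238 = 1.59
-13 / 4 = -3.25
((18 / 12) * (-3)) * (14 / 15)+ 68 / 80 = -67 / 20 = -3.35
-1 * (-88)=88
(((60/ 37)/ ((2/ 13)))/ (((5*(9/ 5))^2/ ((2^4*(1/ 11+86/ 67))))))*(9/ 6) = 1053520/ 245421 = 4.29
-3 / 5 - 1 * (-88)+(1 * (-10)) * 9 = -13 / 5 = -2.60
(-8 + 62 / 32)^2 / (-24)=-1.53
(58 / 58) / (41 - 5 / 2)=2 / 77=0.03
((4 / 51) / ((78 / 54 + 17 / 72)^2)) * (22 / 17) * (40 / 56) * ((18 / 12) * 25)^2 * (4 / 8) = 48600000 / 2692613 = 18.05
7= 7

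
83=83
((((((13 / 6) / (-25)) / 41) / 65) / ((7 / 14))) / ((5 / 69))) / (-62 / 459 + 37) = -10557 / 433600625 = -0.00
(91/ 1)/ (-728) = -1/ 8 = -0.12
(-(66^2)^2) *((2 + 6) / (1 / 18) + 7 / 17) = -46582976880 / 17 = -2740175110.59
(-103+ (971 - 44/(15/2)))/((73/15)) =12932/73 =177.15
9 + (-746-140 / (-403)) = -296871 / 403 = -736.65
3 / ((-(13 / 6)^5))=-23328 / 371293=-0.06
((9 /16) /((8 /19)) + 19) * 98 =127547 /64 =1992.92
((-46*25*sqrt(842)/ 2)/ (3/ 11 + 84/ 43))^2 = 62283077326250/ 1108809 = 56171150.60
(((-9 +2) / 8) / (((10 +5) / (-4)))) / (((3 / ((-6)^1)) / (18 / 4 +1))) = -77 / 30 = -2.57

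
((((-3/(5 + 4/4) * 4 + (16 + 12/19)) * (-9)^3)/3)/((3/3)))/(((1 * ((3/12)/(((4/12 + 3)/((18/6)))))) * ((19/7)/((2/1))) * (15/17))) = -4763808/361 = -13196.14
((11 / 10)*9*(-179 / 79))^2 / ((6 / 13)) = 1360813311 / 1248200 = 1090.22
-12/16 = -3/4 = -0.75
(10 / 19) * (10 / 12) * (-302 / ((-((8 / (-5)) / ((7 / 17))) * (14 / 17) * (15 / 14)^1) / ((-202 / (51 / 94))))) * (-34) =-250878950 / 513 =-489042.79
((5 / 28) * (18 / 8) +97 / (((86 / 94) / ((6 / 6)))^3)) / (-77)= -1131510887 / 685668368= -1.65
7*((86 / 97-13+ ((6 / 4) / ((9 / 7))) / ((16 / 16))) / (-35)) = 6371 / 2910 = 2.19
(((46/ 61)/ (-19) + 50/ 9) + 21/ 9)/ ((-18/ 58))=-25.29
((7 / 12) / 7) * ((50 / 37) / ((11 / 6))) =25 / 407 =0.06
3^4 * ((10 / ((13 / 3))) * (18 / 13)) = 258.82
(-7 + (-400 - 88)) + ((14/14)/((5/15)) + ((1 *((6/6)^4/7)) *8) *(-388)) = -6548/7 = -935.43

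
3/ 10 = 0.30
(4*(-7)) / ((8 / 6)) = -21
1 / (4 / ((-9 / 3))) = -3 / 4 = -0.75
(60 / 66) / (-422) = -5 / 2321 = -0.00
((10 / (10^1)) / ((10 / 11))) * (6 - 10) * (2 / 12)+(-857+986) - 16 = 1684 / 15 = 112.27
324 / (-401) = -324 / 401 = -0.81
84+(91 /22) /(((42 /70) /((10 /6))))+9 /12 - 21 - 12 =25043 /396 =63.24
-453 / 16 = -28.31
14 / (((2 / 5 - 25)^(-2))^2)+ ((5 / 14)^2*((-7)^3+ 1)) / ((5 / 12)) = 157013029476 / 30625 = 5126956.06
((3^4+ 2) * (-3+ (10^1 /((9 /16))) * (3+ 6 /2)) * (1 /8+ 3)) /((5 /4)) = 129065 /6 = 21510.83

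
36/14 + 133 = 949/7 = 135.57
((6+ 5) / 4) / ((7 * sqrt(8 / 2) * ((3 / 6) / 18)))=7.07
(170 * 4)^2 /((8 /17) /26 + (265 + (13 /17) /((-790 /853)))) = 80730416000 /46125353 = 1750.24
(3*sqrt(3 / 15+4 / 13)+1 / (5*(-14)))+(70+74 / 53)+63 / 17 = 77.23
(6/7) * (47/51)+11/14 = 375/238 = 1.58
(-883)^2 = 779689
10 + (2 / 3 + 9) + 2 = 65 / 3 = 21.67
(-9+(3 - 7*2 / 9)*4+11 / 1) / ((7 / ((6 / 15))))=4 / 9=0.44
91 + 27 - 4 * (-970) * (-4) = -15402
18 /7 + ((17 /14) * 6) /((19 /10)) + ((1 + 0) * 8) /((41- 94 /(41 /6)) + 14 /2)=309958 /46683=6.64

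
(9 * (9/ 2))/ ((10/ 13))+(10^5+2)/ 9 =669839/ 60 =11163.98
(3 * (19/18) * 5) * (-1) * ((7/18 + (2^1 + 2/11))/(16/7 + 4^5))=-338485/8534592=-0.04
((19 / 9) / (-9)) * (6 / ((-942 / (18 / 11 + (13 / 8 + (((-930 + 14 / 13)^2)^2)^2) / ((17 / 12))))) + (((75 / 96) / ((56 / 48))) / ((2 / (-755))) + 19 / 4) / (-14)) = 584708316086195935772.29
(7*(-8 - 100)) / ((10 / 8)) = -3024 / 5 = -604.80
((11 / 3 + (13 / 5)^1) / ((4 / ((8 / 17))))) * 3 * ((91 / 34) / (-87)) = -8554 / 125715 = -0.07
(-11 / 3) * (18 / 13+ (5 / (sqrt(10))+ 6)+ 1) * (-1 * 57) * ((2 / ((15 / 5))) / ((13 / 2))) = 213.62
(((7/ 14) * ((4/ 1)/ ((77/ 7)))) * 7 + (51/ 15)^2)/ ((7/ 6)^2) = 127044/ 13475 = 9.43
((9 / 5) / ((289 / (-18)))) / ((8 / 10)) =-81 / 578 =-0.14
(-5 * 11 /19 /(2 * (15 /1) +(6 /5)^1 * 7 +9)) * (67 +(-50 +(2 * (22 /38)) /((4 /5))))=-192775 /171114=-1.13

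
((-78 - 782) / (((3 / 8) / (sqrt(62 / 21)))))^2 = 2934732800 / 189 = 15527686.77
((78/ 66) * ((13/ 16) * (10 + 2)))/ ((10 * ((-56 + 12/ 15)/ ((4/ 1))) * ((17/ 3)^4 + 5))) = -0.00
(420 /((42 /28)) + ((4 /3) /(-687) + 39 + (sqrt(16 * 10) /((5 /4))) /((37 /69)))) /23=48 * sqrt(10) /185 + 28585 /2061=14.69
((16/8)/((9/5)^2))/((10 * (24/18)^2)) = 5/144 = 0.03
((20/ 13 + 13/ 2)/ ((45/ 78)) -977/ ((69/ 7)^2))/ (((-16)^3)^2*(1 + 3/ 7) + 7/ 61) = 39419786/ 243622793563245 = 0.00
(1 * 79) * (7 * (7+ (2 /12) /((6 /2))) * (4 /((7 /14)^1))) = 280924 /9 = 31213.78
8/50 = 4/25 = 0.16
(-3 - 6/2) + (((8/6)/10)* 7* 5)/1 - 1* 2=-10/3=-3.33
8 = 8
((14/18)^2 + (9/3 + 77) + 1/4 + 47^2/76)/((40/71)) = 1501366/7695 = 195.11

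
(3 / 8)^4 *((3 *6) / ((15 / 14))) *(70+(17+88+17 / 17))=18711 / 320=58.47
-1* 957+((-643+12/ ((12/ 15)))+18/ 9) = -1583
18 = 18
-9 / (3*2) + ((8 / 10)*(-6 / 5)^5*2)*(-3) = 10.44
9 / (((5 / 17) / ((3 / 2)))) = 459 / 10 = 45.90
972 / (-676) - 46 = -8017 / 169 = -47.44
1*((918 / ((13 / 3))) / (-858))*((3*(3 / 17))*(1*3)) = -729 / 1859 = -0.39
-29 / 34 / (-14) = 29 / 476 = 0.06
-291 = -291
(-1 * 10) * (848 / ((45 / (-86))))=145856 / 9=16206.22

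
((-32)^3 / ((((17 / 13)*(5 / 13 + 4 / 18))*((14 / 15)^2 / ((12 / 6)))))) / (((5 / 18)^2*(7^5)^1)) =-72666906624 / 994016401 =-73.10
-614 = -614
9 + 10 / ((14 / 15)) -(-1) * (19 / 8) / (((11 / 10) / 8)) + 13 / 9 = 38.43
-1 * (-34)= 34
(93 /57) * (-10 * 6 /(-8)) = 465 /38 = 12.24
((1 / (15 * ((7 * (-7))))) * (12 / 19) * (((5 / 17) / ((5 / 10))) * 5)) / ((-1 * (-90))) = -0.00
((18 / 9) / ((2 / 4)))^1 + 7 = 11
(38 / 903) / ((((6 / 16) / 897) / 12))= 363584 / 301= 1207.92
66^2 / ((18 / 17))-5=4109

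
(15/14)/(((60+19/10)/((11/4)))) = 825/17332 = 0.05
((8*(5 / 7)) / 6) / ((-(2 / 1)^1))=-0.48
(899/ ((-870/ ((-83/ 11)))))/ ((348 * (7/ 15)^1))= 2573/ 53592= 0.05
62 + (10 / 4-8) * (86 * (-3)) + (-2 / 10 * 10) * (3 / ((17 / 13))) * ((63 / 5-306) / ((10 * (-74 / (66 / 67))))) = 1558456546 / 1053575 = 1479.21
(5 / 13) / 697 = 0.00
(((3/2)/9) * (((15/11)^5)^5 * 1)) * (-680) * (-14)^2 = -5609126183716607093811035156250000/108347059433883722041830251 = -51769990.00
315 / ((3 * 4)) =105 / 4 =26.25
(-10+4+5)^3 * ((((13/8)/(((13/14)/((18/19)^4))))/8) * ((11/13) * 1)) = -505197/3388346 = -0.15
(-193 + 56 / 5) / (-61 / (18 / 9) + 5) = 606 / 85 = 7.13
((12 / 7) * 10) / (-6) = -20 / 7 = -2.86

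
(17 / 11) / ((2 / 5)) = 85 / 22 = 3.86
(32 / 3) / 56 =4 / 21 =0.19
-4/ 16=-1/ 4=-0.25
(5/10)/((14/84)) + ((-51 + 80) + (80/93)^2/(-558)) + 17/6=168104213/4826142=34.83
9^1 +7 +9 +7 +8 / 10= 164 / 5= 32.80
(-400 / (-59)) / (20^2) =1 / 59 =0.02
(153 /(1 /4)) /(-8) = -153 /2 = -76.50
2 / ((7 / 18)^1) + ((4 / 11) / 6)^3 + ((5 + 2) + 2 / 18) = 3082652 / 251559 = 12.25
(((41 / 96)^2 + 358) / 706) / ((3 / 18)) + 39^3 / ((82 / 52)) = 1672623631673 / 44461056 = 37619.97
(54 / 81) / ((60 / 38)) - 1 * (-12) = 559 / 45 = 12.42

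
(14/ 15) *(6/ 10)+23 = 589/ 25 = 23.56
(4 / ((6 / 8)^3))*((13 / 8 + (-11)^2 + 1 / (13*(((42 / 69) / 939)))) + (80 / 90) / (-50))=2287.62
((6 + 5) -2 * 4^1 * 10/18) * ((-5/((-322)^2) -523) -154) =-4141450307/933156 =-4438.11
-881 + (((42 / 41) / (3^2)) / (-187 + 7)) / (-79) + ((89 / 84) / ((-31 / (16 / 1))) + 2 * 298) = -54189083891 / 189773010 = -285.55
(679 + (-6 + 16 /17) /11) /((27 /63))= 888209 /561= 1583.26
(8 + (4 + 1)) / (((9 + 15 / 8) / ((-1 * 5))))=-520 / 87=-5.98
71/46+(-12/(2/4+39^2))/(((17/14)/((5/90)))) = 11016127/7138878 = 1.54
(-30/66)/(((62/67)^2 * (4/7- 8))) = 157115/2198768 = 0.07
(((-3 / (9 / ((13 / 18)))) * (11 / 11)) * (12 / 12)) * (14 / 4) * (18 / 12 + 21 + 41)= -11557 / 216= -53.50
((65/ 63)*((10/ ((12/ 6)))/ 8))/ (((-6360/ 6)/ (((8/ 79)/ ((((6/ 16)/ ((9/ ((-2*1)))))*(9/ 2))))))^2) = 416/ 9940059423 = 0.00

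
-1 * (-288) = 288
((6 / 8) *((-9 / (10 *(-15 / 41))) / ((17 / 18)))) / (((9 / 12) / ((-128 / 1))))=-141696 / 425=-333.40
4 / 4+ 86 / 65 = 151 / 65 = 2.32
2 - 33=-31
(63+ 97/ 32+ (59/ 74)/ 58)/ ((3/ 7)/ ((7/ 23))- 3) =-37039443/ 892736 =-41.49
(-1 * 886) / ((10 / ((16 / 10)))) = -3544 / 25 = -141.76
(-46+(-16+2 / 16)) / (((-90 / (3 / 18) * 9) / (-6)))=-11 / 144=-0.08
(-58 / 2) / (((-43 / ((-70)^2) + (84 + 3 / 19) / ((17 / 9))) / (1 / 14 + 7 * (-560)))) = 179918057550 / 70502011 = 2551.96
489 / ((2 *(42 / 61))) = 9943 / 28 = 355.11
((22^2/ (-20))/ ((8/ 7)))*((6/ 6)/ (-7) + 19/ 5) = -1936/ 25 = -77.44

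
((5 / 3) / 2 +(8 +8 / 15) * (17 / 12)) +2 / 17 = 19951 / 1530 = 13.04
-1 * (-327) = 327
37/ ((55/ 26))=17.49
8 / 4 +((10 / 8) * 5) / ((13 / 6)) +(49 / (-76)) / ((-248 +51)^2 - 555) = 184613167 / 37794952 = 4.88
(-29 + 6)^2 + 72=601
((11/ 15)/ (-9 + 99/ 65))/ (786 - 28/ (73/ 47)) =-10439/ 81738396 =-0.00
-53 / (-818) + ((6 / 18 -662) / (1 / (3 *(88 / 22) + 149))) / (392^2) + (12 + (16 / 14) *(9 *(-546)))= -150961250527 / 26935104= -5604.63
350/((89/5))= 1750/89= 19.66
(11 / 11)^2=1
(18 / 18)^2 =1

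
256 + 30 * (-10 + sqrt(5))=-44 + 30 * sqrt(5)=23.08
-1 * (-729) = 729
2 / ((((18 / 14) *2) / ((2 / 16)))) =7 / 72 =0.10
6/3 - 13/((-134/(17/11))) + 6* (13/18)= 28669/4422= 6.48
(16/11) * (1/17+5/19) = 1664/3553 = 0.47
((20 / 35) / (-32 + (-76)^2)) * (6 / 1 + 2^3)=1 / 718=0.00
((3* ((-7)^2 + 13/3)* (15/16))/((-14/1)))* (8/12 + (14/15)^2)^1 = -346/21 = -16.48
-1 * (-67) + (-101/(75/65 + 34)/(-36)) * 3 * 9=126415/1828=69.15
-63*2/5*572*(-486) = 35026992/5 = 7005398.40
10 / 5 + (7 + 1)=10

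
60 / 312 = 5 / 26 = 0.19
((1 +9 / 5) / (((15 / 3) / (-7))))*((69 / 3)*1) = -2254 / 25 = -90.16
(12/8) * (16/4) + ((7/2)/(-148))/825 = 1465193/244200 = 6.00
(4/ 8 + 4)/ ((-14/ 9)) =-81/ 28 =-2.89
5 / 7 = 0.71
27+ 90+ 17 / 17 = 118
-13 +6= -7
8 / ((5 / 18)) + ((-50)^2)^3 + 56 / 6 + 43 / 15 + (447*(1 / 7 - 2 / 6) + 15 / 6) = 15624999958.36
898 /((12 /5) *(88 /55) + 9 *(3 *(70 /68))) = 763300 /26889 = 28.39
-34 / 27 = -1.26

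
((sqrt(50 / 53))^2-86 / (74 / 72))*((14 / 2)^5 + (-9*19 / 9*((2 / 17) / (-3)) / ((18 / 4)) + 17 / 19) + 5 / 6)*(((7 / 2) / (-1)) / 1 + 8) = -6257871.39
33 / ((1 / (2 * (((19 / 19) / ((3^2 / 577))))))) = 12694 / 3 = 4231.33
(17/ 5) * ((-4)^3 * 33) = -35904/ 5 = -7180.80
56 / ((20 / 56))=156.80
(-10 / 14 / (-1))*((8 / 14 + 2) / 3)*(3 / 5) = 18 / 49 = 0.37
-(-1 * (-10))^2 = -100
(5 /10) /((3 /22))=11 /3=3.67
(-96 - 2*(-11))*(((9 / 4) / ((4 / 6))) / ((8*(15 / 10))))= -333 / 16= -20.81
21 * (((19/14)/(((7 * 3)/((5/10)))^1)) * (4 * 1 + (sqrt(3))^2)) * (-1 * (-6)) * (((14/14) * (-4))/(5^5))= -114/3125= -0.04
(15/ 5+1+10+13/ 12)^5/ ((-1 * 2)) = -194264244901/ 497664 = -390352.22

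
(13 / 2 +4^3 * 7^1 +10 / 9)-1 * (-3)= 8255 / 18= 458.61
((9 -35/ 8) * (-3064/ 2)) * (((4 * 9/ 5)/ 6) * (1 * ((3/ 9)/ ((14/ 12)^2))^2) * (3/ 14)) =-9182808/ 84035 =-109.27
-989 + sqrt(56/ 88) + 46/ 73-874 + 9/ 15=-679546/ 365 + sqrt(77)/ 11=-1860.97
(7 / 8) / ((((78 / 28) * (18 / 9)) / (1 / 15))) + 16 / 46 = 38567 / 107640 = 0.36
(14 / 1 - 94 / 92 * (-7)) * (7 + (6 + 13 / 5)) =37947 / 115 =329.97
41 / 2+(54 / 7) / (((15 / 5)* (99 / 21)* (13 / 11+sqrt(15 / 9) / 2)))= 60215 / 2846-132* sqrt(15) / 1423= 20.80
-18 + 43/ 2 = 3.50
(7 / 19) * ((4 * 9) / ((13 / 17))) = 17.34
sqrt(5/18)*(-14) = -7*sqrt(10)/3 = -7.38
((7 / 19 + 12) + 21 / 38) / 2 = 491 / 76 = 6.46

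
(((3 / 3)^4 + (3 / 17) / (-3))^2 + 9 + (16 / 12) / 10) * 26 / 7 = 1129258 / 30345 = 37.21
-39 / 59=-0.66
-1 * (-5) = 5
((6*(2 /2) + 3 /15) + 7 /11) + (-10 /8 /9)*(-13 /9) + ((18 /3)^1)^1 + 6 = 19.04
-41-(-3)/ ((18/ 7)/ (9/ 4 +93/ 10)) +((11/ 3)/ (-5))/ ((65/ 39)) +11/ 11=-5393/ 200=-26.96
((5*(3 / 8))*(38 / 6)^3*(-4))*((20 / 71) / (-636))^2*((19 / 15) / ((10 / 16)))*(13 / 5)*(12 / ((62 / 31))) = -13553384 / 1146973689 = -0.01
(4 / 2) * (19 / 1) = 38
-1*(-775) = 775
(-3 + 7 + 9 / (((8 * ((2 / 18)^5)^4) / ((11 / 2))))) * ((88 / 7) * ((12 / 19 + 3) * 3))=2740617420776990061253551 / 266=10303073010439812260351.70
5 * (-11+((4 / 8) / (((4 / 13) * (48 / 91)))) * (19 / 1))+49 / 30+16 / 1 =490181 / 1920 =255.30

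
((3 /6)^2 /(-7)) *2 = -1 /14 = -0.07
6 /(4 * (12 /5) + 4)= 15 /34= 0.44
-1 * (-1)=1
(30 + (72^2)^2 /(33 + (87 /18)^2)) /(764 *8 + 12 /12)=967519686 /12403277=78.01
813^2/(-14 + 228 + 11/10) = 734410/239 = 3072.85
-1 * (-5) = 5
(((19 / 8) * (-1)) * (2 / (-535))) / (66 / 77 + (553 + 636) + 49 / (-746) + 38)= 49609 / 6860333890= 0.00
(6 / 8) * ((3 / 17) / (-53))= -9 / 3604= -0.00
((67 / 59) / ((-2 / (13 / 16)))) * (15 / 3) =-4355 / 1888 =-2.31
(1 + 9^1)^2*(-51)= -5100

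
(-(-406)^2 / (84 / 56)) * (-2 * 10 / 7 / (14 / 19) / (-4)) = -319580 / 3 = -106526.67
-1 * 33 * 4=-132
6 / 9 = 2 / 3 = 0.67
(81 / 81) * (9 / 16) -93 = -1479 / 16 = -92.44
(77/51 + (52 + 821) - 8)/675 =44192/34425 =1.28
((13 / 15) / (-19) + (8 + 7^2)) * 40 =129856 / 57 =2278.18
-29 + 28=-1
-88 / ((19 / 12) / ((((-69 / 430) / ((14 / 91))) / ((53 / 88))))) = 20839104 / 216505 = 96.25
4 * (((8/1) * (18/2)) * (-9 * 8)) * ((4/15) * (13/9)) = -39936/5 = -7987.20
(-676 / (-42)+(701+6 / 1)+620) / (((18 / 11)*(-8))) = -310255 / 3024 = -102.60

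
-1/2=-0.50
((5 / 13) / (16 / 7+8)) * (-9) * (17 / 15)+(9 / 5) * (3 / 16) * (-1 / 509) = -0.38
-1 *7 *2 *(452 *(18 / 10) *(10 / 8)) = -14238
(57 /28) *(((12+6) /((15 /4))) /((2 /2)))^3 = 225.13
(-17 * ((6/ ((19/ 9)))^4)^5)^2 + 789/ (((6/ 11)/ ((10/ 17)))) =9707271066306714672222312003017810919430153439478965072360236622450309153/ 24021103777163163860331603517908776238734375447210417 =404114280357733031171.19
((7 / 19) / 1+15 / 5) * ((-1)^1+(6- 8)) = -192 / 19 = -10.11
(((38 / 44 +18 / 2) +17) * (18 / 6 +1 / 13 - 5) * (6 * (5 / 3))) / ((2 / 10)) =-2583.04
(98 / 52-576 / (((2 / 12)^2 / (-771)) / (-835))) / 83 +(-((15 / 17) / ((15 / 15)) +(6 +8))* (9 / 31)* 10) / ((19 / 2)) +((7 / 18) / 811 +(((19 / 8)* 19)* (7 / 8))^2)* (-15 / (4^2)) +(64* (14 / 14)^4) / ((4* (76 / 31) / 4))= -277076270950283743028533 / 1722692251877376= -160839099.76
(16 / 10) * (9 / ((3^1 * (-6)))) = -0.80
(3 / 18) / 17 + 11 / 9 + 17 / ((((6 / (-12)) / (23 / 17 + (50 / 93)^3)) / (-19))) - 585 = 10682805503 / 27348138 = 390.62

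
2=2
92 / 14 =46 / 7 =6.57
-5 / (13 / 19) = -95 / 13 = -7.31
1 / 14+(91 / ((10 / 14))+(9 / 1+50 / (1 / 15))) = 62053 / 70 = 886.47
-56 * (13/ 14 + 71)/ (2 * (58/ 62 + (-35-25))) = 62434/ 1831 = 34.10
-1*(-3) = 3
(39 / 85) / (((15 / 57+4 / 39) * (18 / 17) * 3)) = 3211 / 8130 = 0.39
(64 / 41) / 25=64 / 1025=0.06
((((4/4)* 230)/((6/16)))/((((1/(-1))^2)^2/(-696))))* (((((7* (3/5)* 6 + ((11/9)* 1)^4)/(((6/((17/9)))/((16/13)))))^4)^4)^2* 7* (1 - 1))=0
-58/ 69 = -0.84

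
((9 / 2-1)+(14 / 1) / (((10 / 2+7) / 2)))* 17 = 595 / 6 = 99.17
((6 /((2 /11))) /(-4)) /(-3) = 11 /4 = 2.75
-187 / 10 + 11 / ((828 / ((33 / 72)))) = -1857427 / 99360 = -18.69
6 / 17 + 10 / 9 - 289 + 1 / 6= -87935 / 306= -287.37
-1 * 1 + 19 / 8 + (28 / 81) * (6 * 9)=20.04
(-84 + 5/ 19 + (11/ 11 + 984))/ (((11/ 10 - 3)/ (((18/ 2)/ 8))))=-192645/ 361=-533.64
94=94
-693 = -693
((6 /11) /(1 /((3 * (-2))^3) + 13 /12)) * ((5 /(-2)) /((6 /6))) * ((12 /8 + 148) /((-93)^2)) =-53820 /2463043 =-0.02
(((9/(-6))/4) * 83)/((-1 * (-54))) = -83/144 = -0.58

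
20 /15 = 4 /3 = 1.33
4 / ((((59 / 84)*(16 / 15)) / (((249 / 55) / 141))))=5229 / 30503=0.17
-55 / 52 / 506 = -5 / 2392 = -0.00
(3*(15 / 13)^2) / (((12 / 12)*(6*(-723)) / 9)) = -675 / 81458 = -0.01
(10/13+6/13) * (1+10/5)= 48/13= 3.69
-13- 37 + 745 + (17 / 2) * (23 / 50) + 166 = 86491 / 100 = 864.91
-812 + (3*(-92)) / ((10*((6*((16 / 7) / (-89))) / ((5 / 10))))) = -115591 / 160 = -722.44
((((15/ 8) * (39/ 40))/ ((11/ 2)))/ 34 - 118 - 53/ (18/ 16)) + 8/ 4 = -17567971/ 107712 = -163.10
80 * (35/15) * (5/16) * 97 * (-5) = -84875/3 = -28291.67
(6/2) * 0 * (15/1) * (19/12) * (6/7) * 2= 0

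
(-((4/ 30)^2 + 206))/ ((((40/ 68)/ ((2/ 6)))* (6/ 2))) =-394009/ 10125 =-38.91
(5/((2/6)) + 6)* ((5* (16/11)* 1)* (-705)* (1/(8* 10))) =-14805/11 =-1345.91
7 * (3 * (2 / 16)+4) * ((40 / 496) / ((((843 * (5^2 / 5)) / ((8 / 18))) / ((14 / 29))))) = 0.00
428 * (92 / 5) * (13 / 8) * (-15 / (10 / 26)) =-2495454 / 5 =-499090.80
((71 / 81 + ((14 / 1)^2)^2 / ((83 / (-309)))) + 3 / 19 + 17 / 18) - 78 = -36556955851 / 255474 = -143094.62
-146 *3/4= -219/2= -109.50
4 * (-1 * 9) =-36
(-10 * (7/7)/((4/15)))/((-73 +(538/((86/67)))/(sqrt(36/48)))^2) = -552844838715975/3224551218121494818 - 47072560613850 * sqrt(3)/1612275609060747409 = -0.00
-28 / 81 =-0.35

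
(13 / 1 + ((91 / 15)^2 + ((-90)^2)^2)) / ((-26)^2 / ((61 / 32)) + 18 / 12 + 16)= 1800995867132 / 10214775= 176312.83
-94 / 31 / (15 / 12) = -376 / 155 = -2.43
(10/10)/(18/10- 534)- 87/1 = -231512/2661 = -87.00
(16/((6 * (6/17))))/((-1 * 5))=-68/45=-1.51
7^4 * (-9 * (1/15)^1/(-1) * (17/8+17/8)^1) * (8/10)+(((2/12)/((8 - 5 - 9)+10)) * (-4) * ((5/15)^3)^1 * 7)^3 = 520603846553/106288200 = 4898.04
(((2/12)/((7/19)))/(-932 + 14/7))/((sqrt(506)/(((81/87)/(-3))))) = 19* sqrt(506)/63685160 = 0.00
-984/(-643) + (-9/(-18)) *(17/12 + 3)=57695/15432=3.74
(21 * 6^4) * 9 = 244944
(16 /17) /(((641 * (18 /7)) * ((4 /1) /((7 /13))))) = 98 /1274949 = 0.00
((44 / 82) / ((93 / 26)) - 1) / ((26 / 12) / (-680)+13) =-4407760 / 67397317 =-0.07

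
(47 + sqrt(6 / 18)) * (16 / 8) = 2 * sqrt(3) / 3 + 94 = 95.15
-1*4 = -4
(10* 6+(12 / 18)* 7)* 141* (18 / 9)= 18236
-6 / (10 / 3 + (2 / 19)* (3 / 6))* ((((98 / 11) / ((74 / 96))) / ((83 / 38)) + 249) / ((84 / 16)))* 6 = -23502844656 / 45638131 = -514.98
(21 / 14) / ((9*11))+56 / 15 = 1237 / 330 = 3.75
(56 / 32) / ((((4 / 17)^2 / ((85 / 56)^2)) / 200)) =52200625 / 3584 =14564.91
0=0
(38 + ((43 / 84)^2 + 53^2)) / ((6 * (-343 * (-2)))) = 20090281 / 29042496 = 0.69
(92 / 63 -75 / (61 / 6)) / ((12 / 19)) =-216011 / 23058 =-9.37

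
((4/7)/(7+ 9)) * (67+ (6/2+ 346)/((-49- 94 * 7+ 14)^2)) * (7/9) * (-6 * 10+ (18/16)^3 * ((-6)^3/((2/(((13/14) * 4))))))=-379097724637/322727328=-1174.67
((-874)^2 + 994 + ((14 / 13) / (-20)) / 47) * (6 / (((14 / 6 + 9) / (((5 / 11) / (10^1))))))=42060201237 / 2285140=18405.96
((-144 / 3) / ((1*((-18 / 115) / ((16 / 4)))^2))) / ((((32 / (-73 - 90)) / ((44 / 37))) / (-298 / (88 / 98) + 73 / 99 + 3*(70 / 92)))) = -561432994600 / 8991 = -62443887.73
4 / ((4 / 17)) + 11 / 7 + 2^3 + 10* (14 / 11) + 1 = 3103 / 77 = 40.30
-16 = -16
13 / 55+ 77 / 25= 912 / 275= 3.32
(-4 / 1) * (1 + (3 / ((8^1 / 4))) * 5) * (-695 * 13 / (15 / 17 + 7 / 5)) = 13055575 / 97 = 134593.56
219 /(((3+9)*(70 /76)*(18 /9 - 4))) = -1387 /140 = -9.91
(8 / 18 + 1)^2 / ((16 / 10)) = 845 / 648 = 1.30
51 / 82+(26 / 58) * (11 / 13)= 2381 / 2378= 1.00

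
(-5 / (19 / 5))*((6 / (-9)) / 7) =50 / 399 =0.13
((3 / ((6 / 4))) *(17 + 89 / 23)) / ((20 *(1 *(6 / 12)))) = 4.17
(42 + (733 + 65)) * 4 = 3360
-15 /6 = -5 /2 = -2.50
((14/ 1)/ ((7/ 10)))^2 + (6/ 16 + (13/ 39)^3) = 86489/ 216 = 400.41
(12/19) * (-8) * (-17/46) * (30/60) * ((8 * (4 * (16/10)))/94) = 0.51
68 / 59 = 1.15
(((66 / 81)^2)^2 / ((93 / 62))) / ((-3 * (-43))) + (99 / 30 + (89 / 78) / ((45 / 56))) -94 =-2387001827173 / 26736796710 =-89.28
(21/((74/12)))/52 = 63/962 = 0.07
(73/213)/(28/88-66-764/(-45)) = -24090/3423407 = -0.01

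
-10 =-10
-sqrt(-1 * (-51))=-sqrt(51)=-7.14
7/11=0.64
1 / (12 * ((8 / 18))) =3 / 16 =0.19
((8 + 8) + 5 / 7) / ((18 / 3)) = 39 / 14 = 2.79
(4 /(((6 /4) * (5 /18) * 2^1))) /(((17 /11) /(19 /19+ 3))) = 1056 /85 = 12.42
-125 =-125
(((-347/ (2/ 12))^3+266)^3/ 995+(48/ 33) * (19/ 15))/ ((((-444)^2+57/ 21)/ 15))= -56211185753592846147120.62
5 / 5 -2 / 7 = 5 / 7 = 0.71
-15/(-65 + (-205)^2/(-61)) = 61/3066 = 0.02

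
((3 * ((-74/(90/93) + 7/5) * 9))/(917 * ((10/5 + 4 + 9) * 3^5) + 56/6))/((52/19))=-288819/1303564990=-0.00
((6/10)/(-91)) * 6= -18/455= -0.04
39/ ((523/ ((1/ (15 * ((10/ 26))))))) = 169/ 13075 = 0.01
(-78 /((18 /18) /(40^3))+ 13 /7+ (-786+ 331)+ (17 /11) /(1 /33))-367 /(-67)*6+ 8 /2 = -2341419315 /469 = -4992365.28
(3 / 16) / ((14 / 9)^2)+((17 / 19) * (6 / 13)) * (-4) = -1219467 / 774592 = -1.57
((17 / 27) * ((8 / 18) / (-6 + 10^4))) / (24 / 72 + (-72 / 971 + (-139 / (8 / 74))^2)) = 528224 / 31186595665570869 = 0.00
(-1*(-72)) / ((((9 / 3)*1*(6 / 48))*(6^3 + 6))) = 32 / 37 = 0.86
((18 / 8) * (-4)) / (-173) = 9 / 173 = 0.05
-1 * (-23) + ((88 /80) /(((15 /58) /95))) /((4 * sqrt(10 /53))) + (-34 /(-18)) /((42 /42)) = 224 /9 + 6061 * sqrt(530) /600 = 257.45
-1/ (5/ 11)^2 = -121/ 25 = -4.84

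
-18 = -18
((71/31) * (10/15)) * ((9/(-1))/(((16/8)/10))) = -68.71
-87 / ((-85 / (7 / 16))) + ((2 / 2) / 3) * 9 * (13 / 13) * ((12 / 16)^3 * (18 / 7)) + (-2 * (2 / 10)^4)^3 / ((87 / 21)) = 99816357208627 / 26960937500000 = 3.70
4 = 4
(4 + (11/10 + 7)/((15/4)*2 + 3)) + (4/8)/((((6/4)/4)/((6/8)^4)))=5.19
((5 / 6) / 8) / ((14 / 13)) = 0.10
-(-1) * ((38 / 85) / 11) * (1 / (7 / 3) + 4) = 1178 / 6545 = 0.18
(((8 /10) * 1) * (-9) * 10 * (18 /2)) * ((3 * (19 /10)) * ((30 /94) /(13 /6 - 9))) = 332424 /1927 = 172.51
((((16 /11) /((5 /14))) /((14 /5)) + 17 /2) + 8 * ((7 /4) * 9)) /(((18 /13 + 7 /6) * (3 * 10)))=38883 /21890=1.78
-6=-6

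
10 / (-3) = -10 / 3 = -3.33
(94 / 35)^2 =8836 / 1225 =7.21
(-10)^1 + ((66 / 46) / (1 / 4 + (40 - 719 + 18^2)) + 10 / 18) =-9.45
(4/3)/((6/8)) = 1.78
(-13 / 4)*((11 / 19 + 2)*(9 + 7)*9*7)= -160524 / 19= -8448.63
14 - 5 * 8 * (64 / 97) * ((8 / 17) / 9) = 12.62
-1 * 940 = -940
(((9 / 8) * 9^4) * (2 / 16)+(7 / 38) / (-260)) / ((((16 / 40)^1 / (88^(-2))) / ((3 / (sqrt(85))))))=218776377 * sqrt(85) / 20810915840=0.10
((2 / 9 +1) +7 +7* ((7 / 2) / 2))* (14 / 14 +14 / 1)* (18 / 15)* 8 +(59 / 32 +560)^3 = 5811708404803 / 32768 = 177359265.28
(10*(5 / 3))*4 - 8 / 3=64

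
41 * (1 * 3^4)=3321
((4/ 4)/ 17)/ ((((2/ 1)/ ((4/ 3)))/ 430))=860/ 51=16.86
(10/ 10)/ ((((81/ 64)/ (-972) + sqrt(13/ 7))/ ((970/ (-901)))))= -114425856 * sqrt(91)/ 1381720441 - 1042944/ 1381720441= -0.79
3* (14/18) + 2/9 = 23/9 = 2.56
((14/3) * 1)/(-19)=-14/57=-0.25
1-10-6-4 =-19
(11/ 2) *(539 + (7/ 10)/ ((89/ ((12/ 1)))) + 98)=3118577/ 890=3504.02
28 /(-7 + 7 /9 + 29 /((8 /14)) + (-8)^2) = 1008 /3907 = 0.26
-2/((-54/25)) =25/27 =0.93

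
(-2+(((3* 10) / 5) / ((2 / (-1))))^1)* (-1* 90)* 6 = 2700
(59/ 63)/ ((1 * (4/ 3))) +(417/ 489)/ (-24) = 6087/ 9128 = 0.67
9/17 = 0.53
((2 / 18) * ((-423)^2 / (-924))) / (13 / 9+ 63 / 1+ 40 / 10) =-59643 / 189728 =-0.31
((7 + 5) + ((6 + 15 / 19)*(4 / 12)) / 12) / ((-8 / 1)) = -2779 / 1824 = -1.52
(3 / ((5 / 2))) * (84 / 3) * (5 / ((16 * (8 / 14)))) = 147 / 8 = 18.38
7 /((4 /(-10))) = -35 /2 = -17.50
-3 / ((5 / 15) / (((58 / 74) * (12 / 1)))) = -3132 / 37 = -84.65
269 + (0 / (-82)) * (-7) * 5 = 269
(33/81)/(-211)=-11/5697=-0.00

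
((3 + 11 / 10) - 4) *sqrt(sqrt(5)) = 5^(1 / 4) / 10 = 0.15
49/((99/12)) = 196/33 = 5.94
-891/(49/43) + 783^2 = 30003048/49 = 612307.10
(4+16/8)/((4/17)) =51/2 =25.50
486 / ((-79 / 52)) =-25272 / 79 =-319.90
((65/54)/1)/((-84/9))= -65/504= -0.13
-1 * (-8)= 8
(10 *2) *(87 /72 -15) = -1655 /6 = -275.83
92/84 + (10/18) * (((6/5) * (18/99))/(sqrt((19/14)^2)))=1733/1463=1.18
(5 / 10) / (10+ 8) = 1 / 36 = 0.03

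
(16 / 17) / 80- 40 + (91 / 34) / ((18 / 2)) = -60727 / 1530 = -39.69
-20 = -20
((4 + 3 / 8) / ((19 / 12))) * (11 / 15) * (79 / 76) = 6083 / 2888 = 2.11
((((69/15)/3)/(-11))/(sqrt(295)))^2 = 529/8031375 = 0.00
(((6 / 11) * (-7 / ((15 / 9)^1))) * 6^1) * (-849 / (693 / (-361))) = -3677868 / 605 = -6079.12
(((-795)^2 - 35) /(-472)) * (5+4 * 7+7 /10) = -21298063 /472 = -45123.01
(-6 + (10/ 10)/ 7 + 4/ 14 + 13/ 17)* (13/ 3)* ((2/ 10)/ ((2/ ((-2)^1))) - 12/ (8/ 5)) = 40898/ 255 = 160.38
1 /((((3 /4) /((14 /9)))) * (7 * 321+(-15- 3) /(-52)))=0.00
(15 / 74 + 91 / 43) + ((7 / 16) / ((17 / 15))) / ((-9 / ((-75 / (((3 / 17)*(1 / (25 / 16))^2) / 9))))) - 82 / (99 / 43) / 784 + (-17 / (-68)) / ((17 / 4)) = 216511653890293 / 537415667712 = 402.88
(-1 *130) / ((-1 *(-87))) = -130 / 87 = -1.49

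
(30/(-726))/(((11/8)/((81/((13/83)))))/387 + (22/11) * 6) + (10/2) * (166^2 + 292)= 4208186047921520/30222537719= 139240.00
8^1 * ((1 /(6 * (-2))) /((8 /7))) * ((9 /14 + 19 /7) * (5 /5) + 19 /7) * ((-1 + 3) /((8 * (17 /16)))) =-5 /6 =-0.83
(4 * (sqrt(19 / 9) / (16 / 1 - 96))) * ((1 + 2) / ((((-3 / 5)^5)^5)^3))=5293955920339377119177015629247762262821197509765625 * sqrt(19) / 2433067150853430836478735970475445228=9484250716312557.61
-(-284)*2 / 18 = 284 / 9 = 31.56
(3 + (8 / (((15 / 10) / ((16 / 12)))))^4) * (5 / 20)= 16796899 / 26244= 640.03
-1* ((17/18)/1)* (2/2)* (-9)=17/2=8.50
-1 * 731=-731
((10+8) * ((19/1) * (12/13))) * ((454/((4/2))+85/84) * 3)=19650978/91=215944.81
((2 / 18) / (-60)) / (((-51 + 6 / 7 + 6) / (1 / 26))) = 0.00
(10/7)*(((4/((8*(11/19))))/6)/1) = 95/462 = 0.21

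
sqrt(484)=22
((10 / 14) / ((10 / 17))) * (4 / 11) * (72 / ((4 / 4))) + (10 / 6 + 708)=171277 / 231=741.46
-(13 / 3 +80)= -253 / 3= -84.33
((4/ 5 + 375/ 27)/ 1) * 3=661/ 15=44.07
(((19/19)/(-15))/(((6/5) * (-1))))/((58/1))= 1/1044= 0.00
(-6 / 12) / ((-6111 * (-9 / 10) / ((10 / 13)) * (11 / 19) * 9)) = -950 / 70783713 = -0.00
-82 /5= -16.40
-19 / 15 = -1.27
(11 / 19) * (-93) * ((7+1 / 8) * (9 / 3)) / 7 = -164.41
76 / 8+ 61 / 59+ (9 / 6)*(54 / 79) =107755 / 9322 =11.56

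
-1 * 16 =-16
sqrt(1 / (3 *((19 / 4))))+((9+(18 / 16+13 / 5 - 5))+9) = 2 *sqrt(57) / 57+669 / 40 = 16.99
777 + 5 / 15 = 2332 / 3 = 777.33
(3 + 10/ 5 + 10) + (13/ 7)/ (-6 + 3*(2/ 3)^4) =14979/ 1022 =14.66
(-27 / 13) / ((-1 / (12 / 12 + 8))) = 243 / 13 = 18.69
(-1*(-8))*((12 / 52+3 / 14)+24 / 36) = 2428 / 273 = 8.89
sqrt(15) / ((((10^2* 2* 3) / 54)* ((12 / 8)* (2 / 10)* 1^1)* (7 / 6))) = 9* sqrt(15) / 35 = 1.00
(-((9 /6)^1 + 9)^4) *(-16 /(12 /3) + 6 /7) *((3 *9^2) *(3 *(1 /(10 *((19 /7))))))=1559543139 /1520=1026015.22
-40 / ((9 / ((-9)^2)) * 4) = -90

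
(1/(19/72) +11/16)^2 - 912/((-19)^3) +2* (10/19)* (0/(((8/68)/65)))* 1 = 1864609/92416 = 20.18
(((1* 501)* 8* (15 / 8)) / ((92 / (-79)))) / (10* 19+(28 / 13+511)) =-9.18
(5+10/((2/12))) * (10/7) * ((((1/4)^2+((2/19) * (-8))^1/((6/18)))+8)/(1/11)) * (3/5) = 3610035/1064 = 3392.89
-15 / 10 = -1.50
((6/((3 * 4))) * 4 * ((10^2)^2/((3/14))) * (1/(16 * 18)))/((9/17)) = 148750/243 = 612.14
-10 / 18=-5 / 9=-0.56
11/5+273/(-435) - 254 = -252.43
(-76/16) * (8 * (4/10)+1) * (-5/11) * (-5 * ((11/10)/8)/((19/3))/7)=-9/64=-0.14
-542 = -542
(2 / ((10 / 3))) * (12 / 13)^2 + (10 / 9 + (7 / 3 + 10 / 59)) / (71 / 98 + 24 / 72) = 3.93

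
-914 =-914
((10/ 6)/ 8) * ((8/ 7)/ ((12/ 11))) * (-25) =-5.46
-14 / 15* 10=-28 / 3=-9.33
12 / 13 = 0.92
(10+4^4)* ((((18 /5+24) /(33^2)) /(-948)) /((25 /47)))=-143773 /10753875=-0.01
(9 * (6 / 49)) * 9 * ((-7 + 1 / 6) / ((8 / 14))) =-3321 / 28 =-118.61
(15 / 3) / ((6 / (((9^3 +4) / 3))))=3665 / 18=203.61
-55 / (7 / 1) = -7.86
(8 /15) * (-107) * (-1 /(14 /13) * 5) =5564 /21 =264.95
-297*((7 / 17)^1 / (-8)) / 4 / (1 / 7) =14553 / 544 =26.75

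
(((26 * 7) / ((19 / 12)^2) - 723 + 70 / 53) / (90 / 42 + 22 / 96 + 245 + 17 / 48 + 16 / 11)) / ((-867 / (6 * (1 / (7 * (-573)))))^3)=-4371440480 / 326739564871399660991822721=-0.00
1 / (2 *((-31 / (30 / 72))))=-5 / 744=-0.01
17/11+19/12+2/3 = 167/44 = 3.80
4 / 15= 0.27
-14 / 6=-7 / 3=-2.33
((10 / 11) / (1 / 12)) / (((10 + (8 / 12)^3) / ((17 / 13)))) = 27540 / 19877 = 1.39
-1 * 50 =-50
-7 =-7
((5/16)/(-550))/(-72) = 1/126720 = 0.00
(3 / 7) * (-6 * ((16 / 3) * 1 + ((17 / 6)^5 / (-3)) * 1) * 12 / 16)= 185063 / 1728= 107.10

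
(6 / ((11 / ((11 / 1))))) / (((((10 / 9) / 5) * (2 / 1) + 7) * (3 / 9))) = 162 / 67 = 2.42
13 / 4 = 3.25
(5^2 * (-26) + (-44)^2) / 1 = 1286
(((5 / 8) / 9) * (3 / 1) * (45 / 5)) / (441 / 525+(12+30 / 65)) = 1625 / 11528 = 0.14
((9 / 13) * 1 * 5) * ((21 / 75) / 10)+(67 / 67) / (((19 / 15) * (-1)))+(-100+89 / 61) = -74757583 / 753350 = -99.23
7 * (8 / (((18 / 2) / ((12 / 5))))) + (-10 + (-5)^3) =-1801 / 15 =-120.07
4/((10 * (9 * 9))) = 2/405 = 0.00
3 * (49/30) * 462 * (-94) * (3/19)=-3191958/95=-33599.56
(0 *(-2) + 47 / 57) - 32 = -1777 / 57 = -31.18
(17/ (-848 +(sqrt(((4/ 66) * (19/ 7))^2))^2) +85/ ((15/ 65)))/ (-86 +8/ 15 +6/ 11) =-2749839092495/ 634024560208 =-4.34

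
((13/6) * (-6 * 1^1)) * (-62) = 806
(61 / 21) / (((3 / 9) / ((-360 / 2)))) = -10980 / 7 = -1568.57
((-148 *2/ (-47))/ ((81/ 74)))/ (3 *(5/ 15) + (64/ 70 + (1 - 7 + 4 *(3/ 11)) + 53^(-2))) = -1.92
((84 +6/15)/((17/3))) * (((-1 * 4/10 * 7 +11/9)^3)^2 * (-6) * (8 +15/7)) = -13983.03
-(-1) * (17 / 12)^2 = 289 / 144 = 2.01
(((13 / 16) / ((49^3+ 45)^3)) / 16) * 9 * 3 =351 / 417352418941794304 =0.00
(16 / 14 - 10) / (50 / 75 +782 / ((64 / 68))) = -0.01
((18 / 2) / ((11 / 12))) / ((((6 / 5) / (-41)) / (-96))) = 354240 / 11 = 32203.64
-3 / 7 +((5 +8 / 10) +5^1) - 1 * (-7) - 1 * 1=573 / 35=16.37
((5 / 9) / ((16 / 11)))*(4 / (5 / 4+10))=11 / 81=0.14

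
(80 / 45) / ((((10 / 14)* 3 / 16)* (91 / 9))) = 256 / 195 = 1.31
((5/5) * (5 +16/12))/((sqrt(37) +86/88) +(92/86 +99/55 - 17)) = -22364508980/36512667387 - 1700340400 * sqrt(37)/36512667387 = -0.90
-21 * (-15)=315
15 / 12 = 1.25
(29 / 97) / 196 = 29 / 19012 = 0.00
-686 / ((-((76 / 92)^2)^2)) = 191970926 / 130321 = 1473.06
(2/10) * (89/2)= 89/10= 8.90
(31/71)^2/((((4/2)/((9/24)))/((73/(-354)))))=-70153/9517408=-0.01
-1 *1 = -1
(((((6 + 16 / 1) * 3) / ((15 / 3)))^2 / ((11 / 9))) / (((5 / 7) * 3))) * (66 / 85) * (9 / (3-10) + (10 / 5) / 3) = -31.98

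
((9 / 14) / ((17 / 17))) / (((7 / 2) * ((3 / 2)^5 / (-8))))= -256 / 1323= -0.19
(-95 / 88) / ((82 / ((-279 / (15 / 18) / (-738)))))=-1767 / 295856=-0.01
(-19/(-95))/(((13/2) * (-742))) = -1/24115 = -0.00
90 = 90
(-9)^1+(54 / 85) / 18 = -762 / 85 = -8.96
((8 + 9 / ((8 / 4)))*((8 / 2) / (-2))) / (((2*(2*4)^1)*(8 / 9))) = -225 / 128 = -1.76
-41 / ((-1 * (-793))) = -41 / 793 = -0.05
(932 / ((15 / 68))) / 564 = 15844 / 2115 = 7.49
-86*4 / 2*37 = -6364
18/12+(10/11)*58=1193/22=54.23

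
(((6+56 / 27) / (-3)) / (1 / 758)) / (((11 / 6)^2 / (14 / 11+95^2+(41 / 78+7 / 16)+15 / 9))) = -284469322373 / 51909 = -5480154.16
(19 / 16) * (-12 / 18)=-19 / 24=-0.79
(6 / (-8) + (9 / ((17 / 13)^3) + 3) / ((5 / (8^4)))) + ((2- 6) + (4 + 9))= 566255253 / 98260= 5762.83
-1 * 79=-79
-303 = -303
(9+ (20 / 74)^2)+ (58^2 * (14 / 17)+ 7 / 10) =647018721 / 232730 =2780.13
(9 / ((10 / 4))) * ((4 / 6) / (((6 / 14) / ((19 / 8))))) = 133 / 10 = 13.30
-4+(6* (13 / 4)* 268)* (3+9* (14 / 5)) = 736846 / 5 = 147369.20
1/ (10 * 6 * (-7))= -1/ 420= -0.00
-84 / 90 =-14 / 15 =-0.93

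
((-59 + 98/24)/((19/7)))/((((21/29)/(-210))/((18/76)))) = 2006655/1444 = 1389.65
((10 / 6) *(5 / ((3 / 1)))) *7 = 175 / 9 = 19.44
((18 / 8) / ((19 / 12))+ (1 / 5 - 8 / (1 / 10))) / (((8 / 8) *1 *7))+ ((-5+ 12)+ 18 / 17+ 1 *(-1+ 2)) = -24172 / 11305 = -2.14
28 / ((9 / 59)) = 183.56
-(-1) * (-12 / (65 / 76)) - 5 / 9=-8533 / 585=-14.59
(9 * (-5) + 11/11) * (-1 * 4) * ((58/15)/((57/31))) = 316448/855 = 370.11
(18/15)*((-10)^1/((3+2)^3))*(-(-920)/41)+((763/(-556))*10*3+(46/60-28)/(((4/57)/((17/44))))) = -9692285069/50151200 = -193.26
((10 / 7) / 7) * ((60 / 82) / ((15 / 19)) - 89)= -36110 / 2009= -17.97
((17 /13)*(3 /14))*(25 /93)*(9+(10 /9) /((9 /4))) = 326825 /457002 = 0.72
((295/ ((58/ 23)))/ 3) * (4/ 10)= 1357/ 87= 15.60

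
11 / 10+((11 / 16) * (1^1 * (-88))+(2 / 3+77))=274 / 15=18.27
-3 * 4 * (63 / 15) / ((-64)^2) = -63 / 5120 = -0.01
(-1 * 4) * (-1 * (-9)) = -36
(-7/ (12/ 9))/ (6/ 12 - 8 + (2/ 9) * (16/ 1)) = 189/ 142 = 1.33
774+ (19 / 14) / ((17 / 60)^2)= 790.91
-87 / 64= -1.36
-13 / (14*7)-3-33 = -3541 / 98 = -36.13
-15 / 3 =-5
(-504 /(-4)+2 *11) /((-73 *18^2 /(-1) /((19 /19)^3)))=37 /5913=0.01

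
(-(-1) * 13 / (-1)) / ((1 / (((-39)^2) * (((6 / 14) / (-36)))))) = 6591 / 28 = 235.39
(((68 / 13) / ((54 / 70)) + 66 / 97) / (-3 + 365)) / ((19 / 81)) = 0.09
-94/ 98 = -47/ 49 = -0.96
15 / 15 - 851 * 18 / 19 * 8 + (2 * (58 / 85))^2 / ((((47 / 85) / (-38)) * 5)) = -2457152107 / 379525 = -6474.28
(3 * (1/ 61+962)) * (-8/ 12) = -117366/ 61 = -1924.03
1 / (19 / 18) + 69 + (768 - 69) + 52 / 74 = 769.65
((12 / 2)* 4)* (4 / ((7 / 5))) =480 / 7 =68.57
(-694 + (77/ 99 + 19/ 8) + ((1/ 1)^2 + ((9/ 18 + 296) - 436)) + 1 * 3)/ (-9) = 59497/ 648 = 91.82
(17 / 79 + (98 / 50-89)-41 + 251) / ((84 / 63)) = 729813 / 7900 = 92.38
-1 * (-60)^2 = -3600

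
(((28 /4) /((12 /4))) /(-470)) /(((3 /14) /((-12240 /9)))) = 13328 /423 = 31.51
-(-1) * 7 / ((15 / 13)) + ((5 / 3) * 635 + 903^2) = 4082367 / 5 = 816473.40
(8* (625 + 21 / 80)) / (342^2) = 50021 / 1169640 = 0.04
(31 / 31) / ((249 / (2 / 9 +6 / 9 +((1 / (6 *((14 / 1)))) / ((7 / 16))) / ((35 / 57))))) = 14404 / 3843315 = 0.00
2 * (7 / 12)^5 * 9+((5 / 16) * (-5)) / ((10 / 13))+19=251383 / 13824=18.18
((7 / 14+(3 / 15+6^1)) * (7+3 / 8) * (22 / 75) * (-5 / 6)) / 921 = -43483 / 3315600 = -0.01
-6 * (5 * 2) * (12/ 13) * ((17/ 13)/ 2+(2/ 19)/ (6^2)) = -116800/ 3211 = -36.37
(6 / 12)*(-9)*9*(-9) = 729 / 2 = 364.50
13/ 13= 1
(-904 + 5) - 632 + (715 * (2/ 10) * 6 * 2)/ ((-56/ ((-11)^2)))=-73343/ 14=-5238.79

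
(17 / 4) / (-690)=-17 / 2760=-0.01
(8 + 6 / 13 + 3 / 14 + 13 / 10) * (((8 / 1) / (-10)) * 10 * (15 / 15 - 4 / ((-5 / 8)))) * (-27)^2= -979443576 / 2275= -430524.65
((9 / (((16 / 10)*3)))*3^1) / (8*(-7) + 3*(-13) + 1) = -45 / 752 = -0.06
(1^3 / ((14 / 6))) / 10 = 3 / 70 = 0.04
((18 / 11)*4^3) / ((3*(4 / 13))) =1248 / 11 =113.45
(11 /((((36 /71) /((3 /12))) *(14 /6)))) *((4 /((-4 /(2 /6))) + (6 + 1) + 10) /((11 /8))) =1775 /63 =28.17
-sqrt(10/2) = -sqrt(5) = -2.24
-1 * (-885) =885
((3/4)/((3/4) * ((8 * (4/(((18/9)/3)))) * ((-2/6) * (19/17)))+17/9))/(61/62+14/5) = -1395/81098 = -0.02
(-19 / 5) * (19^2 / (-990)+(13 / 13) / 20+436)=-16390483 / 9900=-1655.60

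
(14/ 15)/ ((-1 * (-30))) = 7/ 225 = 0.03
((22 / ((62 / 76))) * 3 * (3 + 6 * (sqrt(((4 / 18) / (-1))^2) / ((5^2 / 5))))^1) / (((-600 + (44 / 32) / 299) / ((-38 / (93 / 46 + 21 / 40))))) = 8897627648 / 1353793281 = 6.57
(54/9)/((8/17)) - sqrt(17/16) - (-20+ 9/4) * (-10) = -659/4 - sqrt(17)/4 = -165.78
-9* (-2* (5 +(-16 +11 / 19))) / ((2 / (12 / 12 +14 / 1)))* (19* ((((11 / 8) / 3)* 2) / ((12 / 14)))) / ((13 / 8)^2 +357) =-1829520 / 23017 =-79.49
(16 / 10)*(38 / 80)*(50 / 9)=38 / 9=4.22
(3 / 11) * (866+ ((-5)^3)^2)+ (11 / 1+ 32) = 49946 / 11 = 4540.55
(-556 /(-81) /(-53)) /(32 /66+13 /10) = -61160 /842859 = -0.07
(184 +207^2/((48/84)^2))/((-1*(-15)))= 420509/48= 8760.60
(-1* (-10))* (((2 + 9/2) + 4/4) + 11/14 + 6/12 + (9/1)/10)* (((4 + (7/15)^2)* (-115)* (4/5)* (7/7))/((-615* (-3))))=-19731608/968625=-20.37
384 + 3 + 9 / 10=3879 / 10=387.90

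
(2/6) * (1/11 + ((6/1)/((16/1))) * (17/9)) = 211/792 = 0.27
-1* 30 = -30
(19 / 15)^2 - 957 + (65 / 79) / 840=-950999761 / 995400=-955.39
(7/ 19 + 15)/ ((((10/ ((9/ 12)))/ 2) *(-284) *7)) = -219/ 188860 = -0.00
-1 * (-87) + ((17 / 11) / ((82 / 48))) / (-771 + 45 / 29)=145920431 / 1677269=87.00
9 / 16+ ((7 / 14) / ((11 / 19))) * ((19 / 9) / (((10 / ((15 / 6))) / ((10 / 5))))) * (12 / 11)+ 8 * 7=334291 / 5808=57.56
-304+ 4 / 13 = -3948 / 13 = -303.69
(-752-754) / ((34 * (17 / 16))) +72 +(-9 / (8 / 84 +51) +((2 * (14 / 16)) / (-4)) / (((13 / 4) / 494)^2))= -3125115617 / 310097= -10077.86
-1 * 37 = -37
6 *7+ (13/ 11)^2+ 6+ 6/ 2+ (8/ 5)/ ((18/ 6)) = 96068/ 1815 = 52.93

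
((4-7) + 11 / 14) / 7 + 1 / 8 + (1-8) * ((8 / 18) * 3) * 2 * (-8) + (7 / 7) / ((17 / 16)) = 3000463 / 19992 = 150.08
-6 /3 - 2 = -4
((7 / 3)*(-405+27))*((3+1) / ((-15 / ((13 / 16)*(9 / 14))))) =2457 / 20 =122.85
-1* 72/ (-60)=6/ 5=1.20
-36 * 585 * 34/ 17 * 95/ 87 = -1333800/ 29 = -45993.10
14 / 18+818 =7369 / 9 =818.78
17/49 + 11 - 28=-816/49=-16.65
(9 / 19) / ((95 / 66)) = 594 / 1805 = 0.33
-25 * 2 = -50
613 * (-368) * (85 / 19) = -19174640 / 19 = -1009191.58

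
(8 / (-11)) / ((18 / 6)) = -8 / 33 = -0.24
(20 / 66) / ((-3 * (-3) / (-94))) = -940 / 297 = -3.16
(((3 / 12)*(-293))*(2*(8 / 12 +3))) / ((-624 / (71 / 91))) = 228833 / 340704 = 0.67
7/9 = 0.78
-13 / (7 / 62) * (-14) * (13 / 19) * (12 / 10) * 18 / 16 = 141453 / 95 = 1488.98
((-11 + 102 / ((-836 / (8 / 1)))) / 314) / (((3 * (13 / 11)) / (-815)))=2039945 / 232674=8.77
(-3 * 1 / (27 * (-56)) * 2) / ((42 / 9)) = 1 / 1176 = 0.00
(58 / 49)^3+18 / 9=430410 / 117649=3.66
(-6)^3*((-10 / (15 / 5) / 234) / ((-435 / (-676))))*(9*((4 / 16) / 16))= 39 / 58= 0.67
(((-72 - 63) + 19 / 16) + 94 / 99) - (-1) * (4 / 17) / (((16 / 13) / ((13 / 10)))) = -17855213 / 134640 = -132.61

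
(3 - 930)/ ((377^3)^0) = -927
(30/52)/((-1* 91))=-15/2366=-0.01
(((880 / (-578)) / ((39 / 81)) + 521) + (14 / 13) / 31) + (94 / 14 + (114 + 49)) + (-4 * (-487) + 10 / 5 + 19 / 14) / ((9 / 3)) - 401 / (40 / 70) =68406191 / 107508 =636.29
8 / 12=2 / 3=0.67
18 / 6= 3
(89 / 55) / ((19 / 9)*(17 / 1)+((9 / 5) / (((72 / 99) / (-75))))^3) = -410112 / 1620996671195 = -0.00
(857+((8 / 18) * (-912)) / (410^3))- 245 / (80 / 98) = 115141144409 / 206763000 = 556.87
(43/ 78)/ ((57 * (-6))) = -43/ 26676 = -0.00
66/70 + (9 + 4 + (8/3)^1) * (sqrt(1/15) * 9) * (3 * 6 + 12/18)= 33/35 + 2632 * sqrt(15)/15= 680.52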